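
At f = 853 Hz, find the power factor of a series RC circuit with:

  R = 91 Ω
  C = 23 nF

Step 1 — Angular frequency: ω = 2π·f = 2π·853 = 5360 rad/s.
Step 2 — Component impedances:
  R: Z = R = 91 Ω
  C: Z = 1/(jωC) = -j/(ω·C) = 0 - j8112 Ω
Step 3 — Series combination: Z_total = R + C = 91 - j8112 Ω = 8113∠-89.4° Ω.
Step 4 — Power factor: PF = cos(φ) = Re(Z)/|Z| = 91/8113 = 0.01122.
Step 5 — Type: Im(Z) = -8112 ⇒ leading (phase φ = -89.4°).

PF = 0.01122 (leading, φ = -89.4°)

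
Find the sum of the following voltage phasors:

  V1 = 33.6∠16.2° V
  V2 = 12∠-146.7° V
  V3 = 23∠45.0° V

Step 1 — Convert each phasor to rectangular form:
  V1 = 33.6·(cos(16.2°) + j·sin(16.2°)) = 32.27 + j9.374 V
  V2 = 12·(cos(-146.7°) + j·sin(-146.7°)) = -10.03 - j6.588 V
  V3 = 23·(cos(45.0°) + j·sin(45.0°)) = 16.26 + j16.26 V
Step 2 — Sum components: V_total = 38.5 + j19.05 V.
Step 3 — Convert to polar: |V_total| = 42.95 V, ∠V_total = 26.3°.

V_total = 42.95∠26.3° V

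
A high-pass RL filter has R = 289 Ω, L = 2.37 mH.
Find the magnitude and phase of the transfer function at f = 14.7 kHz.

Step 1 — Angular frequency: ω = 2π·1.47e+04 = 9.236e+04 rad/s.
Step 2 — Transfer function: H(jω) = jωL/(R + jωL).
Step 3 — Numerator jωL = j·218.9; denominator R + jωL = 289 + j218.9.
Step 4 — H = 0.3646 + j0.4813.
Step 5 — Magnitude: |H| = 0.6038 (-4.4 dB); phase: φ = 52.9°.

|H| = 0.6038 (-4.4 dB), φ = 52.9°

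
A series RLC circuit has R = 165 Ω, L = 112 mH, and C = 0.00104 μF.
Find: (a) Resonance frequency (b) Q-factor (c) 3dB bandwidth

Step 1 — Resonance condition Im(Z)=0 gives ω₀ = 1/√(LC).
Step 2 — ω₀ = 1/√(0.112·1.04e-09) = 9.266e+04 rad/s.
Step 3 — f₀ = ω₀/(2π) = 1.475e+04 Hz.
Step 4 — Series Q: Q = ω₀L/R = 9.266e+04·0.112/165 = 62.89.
Step 5 — 3dB bandwidth: Δω = ω₀/Q = 1473 rad/s; BW = Δω/(2π) = 234.5 Hz.

(a) f₀ = 1.475e+04 Hz  (b) Q = 62.89  (c) BW = 234.5 Hz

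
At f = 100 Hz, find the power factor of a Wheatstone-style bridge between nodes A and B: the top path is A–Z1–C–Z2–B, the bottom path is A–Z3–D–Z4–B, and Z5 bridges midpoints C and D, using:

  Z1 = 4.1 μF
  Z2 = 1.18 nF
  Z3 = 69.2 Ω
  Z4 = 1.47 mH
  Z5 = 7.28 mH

Step 1 — Angular frequency: ω = 2π·f = 2π·100 = 628.3 rad/s.
Step 2 — Component impedances:
  Z1: Z = 1/(jωC) = -j/(ω·C) = 0 - j388.2 Ω
  Z2: Z = 1/(jωC) = -j/(ω·C) = 0 - j1.349e+06 Ω
  Z3: Z = R = 69.2 Ω
  Z4: Z = jωL = j·628.3·0.00147 = 0 + j0.9236 Ω
  Z5: Z = jωL = j·628.3·0.00728 = 0 + j4.574 Ω
Step 3 — Bridge requires nodal analysis (the Z5 bridge couples midpoints C and D, so the two paths cannot be reduced to a simple series/parallel combination). Setting node B to ground and injecting 1 A at node A, the 3-node admittance system at A, C, D solves to V_A = Z_AB = 67.02 - j11.17 Ω = 67.94∠-9.5° Ω.
Step 4 — Power factor: PF = cos(φ) = Re(Z)/|Z| = 67.019/67.943 = 0.9864.
Step 5 — Type: Im(Z) = -11.17 ⇒ leading (phase φ = -9.5°).

PF = 0.9864 (leading, φ = -9.5°)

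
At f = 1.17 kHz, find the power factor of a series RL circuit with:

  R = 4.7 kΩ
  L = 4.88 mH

Step 1 — Angular frequency: ω = 2π·f = 2π·1170 = 7351 rad/s.
Step 2 — Component impedances:
  R: Z = R = 4700 Ω
  L: Z = jωL = j·7351·0.00488 = 0 + j35.87 Ω
Step 3 — Series combination: Z_total = R + L = 4700 + j35.87 Ω = 4700∠0.4° Ω.
Step 4 — Power factor: PF = cos(φ) = Re(Z)/|Z| = 4700/4700 = 1.
Step 5 — Type: Im(Z) = 35.87 ⇒ lagging (phase φ = 0.4°).

PF = 1 (lagging, φ = 0.4°)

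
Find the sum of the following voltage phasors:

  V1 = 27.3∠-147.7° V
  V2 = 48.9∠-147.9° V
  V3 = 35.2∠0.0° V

Step 1 — Convert each phasor to rectangular form:
  V1 = 27.3·(cos(-147.7°) + j·sin(-147.7°)) = -23.08 - j14.59 V
  V2 = 48.9·(cos(-147.9°) + j·sin(-147.9°)) = -41.42 - j25.99 V
  V3 = 35.2·(cos(0.0°) + j·sin(0.0°)) = 35.2 V
Step 2 — Sum components: V_total = -29.3 - j40.57 V.
Step 3 — Convert to polar: |V_total| = 50.05 V, ∠V_total = -125.8°.

V_total = 50.05∠-125.8° V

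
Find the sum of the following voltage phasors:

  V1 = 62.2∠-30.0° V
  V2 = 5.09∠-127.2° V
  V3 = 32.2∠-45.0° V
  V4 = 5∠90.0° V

Step 1 — Convert each phasor to rectangular form:
  V1 = 62.2·(cos(-30.0°) + j·sin(-30.0°)) = 53.87 - j31.1 V
  V2 = 5.09·(cos(-127.2°) + j·sin(-127.2°)) = -3.077 - j4.054 V
  V3 = 32.2·(cos(-45.0°) + j·sin(-45.0°)) = 22.77 - j22.77 V
  V4 = 5·(cos(90.0°) + j·sin(90.0°)) = 0 + j5 V
Step 2 — Sum components: V_total = 73.56 - j52.92 V.
Step 3 — Convert to polar: |V_total| = 90.62 V, ∠V_total = -35.7°.

V_total = 90.62∠-35.7° V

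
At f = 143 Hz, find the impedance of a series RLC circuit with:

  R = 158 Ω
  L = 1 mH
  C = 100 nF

Step 1 — Angular frequency: ω = 2π·f = 2π·143 = 898.5 rad/s.
Step 2 — Component impedances:
  R: Z = R = 158 Ω
  L: Z = jωL = j·898.5·0.001 = 0 + j0.8985 Ω
  C: Z = 1/(jωC) = -j/(ω·C) = 0 - j1.113e+04 Ω
Step 3 — Series combination: Z_total = R + L + C = 158 - j1.113e+04 Ω = 1.113e+04∠-89.2° Ω.

Z = 158 - j1.113e+04 Ω = 1.113e+04∠-89.2° Ω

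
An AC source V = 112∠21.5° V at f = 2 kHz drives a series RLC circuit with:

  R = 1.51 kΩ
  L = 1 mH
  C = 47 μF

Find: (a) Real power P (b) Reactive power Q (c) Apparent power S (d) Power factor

Step 1 — Angular frequency: ω = 2π·f = 2π·2000 = 1.257e+04 rad/s.
Step 2 — Component impedances:
  R: Z = R = 1510 Ω
  L: Z = jωL = j·1.257e+04·0.001 = 0 + j12.57 Ω
  C: Z = 1/(jωC) = -j/(ω·C) = 0 - j1.693 Ω
Step 3 — Series combination: Z_total = R + L + C = 1510 + j10.87 Ω = 1510∠0.4° Ω.
Step 4 — Source phasor: V = 112∠21.5° V = 104.2 + j41.05 V.
Step 5 — Current: I = V / Z = 0.0692 + j0.02669 A = 0.07417∠21.1° A.
Step 6 — Complex power: S = V·I* = 8.307 + j0.05982 VA.
Step 7 — Real power: P = Re(S) = 8.307 W.
Step 8 — Reactive power: Q = Im(S) = 0.05982 VAR.
Step 9 — Apparent power: |S| = 8.307 VA.
Step 10 — Power factor: PF = P/|S| = 1 (lagging).

(a) P = 8.307 W  (b) Q = 0.05982 VAR  (c) S = 8.307 VA  (d) PF = 1 (lagging)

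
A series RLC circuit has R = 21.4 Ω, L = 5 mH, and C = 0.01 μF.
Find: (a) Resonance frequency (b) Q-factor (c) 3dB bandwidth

Step 1 — Resonance condition Im(Z)=0 gives ω₀ = 1/√(LC).
Step 2 — ω₀ = 1/√(0.005·1e-08) = 1.414e+05 rad/s.
Step 3 — f₀ = ω₀/(2π) = 2.251e+04 Hz.
Step 4 — Series Q: Q = ω₀L/R = 1.414e+05·0.005/21.4 = 33.04.
Step 5 — 3dB bandwidth: Δω = ω₀/Q = 4280 rad/s; BW = Δω/(2π) = 681.2 Hz.

(a) f₀ = 2.251e+04 Hz  (b) Q = 33.04  (c) BW = 681.2 Hz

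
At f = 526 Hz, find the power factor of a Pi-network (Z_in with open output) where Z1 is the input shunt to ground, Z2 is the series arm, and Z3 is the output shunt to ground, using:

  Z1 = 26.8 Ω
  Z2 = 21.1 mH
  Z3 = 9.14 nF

Step 1 — Angular frequency: ω = 2π·f = 2π·526 = 3305 rad/s.
Step 2 — Component impedances:
  Z1: Z = R = 26.8 Ω
  Z2: Z = jωL = j·3305·0.0211 = 0 + j69.73 Ω
  Z3: Z = 1/(jωC) = -j/(ω·C) = 0 - j3.31e+04 Ω
Step 3 — With open output, the series arm Z2 and the output shunt Z3 appear in series to ground: Z2 + Z3 = 0 - j3.303e+04 Ω.
Step 4 — Parallel with input shunt Z1: Z_in = Z1 || (Z2 + Z3) = 26.8 - j0.02174 Ω = 26.8∠-0.0° Ω.
Step 5 — Power factor: PF = cos(φ) = Re(Z)/|Z| = 26.8/26.8 = 1.
Step 6 — Type: Im(Z) = -0.02174 ⇒ leading (phase φ = -0.0°).

PF = 1 (leading, φ = -0.0°)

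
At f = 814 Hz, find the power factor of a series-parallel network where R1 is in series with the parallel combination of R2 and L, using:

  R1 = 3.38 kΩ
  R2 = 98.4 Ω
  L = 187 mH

Step 1 — Angular frequency: ω = 2π·f = 2π·814 = 5115 rad/s.
Step 2 — Component impedances:
  R1: Z = R = 3380 Ω
  R2: Z = R = 98.4 Ω
  L: Z = jωL = j·5115·0.187 = 0 + j956.4 Ω
Step 3 — Parallel branch: R2 || L = 1/(1/R2 + 1/L) = 97.37 + j10.02 Ω.
Step 4 — Series with R1: Z_total = R1 + (R2 || L) = 3477 + j10.02 Ω = 3477∠0.2° Ω.
Step 5 — Power factor: PF = cos(φ) = Re(Z)/|Z| = 3477/3477 = 1.
Step 6 — Type: Im(Z) = 10.02 ⇒ lagging (phase φ = 0.2°).

PF = 1 (lagging, φ = 0.2°)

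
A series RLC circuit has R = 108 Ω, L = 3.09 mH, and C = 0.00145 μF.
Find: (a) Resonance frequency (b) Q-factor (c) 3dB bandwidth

Step 1 — Resonance: ω₀ = 1/√(LC) = 1/√(0.00309·1.45e-09) = 4.724e+05 rad/s.
Step 2 — f₀ = ω₀/(2π) = 7.519e+04 Hz.
Step 3 — Series Q: Q = ω₀L/R = 4.724e+05·0.00309/108 = 13.52.
Step 4 — Bandwidth: Δω = ω₀/Q = 3.495e+04 rad/s; BW = Δω/(2π) = 5563 Hz.

(a) f₀ = 7.519e+04 Hz  (b) Q = 13.52  (c) BW = 5563 Hz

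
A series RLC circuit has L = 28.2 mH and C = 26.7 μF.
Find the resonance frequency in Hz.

Step 1 — Resonance condition Im(Z)=0 gives ω₀ = 1/√(LC).
Step 2 — ω₀ = 1/√(0.0282·2.67e-05) = 1152 rad/s.
Step 3 — f₀ = ω₀/(2π) = 183.4 Hz.

f₀ = 183.4 Hz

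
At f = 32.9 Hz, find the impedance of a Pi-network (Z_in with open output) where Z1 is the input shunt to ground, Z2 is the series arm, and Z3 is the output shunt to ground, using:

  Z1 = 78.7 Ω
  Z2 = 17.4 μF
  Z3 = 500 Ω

Step 1 — Angular frequency: ω = 2π·f = 2π·32.9 = 206.7 rad/s.
Step 2 — Component impedances:
  Z1: Z = R = 78.7 Ω
  Z2: Z = 1/(jωC) = -j/(ω·C) = 0 - j278 Ω
  Z3: Z = R = 500 Ω
Step 3 — With open output, the series arm Z2 and the output shunt Z3 appear in series to ground: Z2 + Z3 = 500 - j278 Ω.
Step 4 — Parallel with input shunt Z1: Z_in = Z1 || (Z2 + Z3) = 70 - j4.178 Ω = 70.13∠-3.4° Ω.

Z = 70 - j4.178 Ω = 70.13∠-3.4° Ω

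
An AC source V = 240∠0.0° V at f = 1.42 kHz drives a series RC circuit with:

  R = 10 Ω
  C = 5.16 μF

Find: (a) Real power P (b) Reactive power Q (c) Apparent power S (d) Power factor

Step 1 — Angular frequency: ω = 2π·f = 2π·1420 = 8922 rad/s.
Step 2 — Component impedances:
  R: Z = R = 10 Ω
  C: Z = 1/(jωC) = -j/(ω·C) = 0 - j21.72 Ω
Step 3 — Series combination: Z_total = R + C = 10 - j21.72 Ω = 23.91∠-65.3° Ω.
Step 4 — Source phasor: V = 240∠0.0° V = 240 V.
Step 5 — Current: I = V / Z = 4.197 + j9.117 A = 10.04∠65.3° A.
Step 6 — Complex power: S = V·I* = 1007 - j2188 VA.
Step 7 — Real power: P = Re(S) = 1007 W.
Step 8 — Reactive power: Q = Im(S) = -2188 VAR.
Step 9 — Apparent power: |S| = 2409 VA.
Step 10 — Power factor: PF = P/|S| = 0.4182 (leading).

(a) P = 1007 W  (b) Q = -2188 VAR  (c) S = 2409 VA  (d) PF = 0.4182 (leading)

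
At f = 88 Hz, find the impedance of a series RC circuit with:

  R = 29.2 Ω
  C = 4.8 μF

Step 1 — Angular frequency: ω = 2π·f = 2π·88 = 552.9 rad/s.
Step 2 — Component impedances:
  R: Z = R = 29.2 Ω
  C: Z = 1/(jωC) = -j/(ω·C) = 0 - j376.8 Ω
Step 3 — Series combination: Z_total = R + C = 29.2 - j376.8 Ω = 377.9∠-85.6° Ω.

Z = 29.2 - j376.8 Ω = 377.9∠-85.6° Ω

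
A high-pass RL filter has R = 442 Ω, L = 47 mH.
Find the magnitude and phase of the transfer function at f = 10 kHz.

Step 1 — Angular frequency: ω = 2π·1e+04 = 6.283e+04 rad/s.
Step 2 — Transfer function: H(jω) = jωL/(R + jωL).
Step 3 — Numerator jωL = j·2953; denominator R + jωL = 442 + j2953.
Step 4 — H = 0.9781 + j0.1464.
Step 5 — Magnitude: |H| = 0.989 (-0.1 dB); phase: φ = 8.5°.

|H| = 0.989 (-0.1 dB), φ = 8.5°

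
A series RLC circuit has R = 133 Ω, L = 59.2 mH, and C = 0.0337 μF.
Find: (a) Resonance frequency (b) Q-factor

Step 1 — Resonance condition Im(Z)=0 gives ω₀ = 1/√(LC).
Step 2 — ω₀ = 1/√(0.0592·3.37e-08) = 2.239e+04 rad/s.
Step 3 — f₀ = ω₀/(2π) = 3563 Hz.
Step 4 — Series Q: Q = ω₀L/R = 2.239e+04·0.0592/133 = 9.965.

(a) f₀ = 3563 Hz  (b) Q = 9.965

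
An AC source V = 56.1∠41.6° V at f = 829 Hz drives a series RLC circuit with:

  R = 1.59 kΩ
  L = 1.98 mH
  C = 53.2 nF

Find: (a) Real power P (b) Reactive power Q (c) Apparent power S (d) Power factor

Step 1 — Angular frequency: ω = 2π·f = 2π·829 = 5209 rad/s.
Step 2 — Component impedances:
  R: Z = R = 1590 Ω
  L: Z = jωL = j·5209·0.00198 = 0 + j10.31 Ω
  C: Z = 1/(jωC) = -j/(ω·C) = 0 - j3609 Ω
Step 3 — Series combination: Z_total = R + L + C = 1590 - j3598 Ω = 3934∠-66.2° Ω.
Step 4 — Source phasor: V = 56.1∠41.6° V = 41.95 + j37.25 V.
Step 5 — Current: I = V / Z = -0.00435 + j0.01358 A = 0.01426∠107.8° A.
Step 6 — Complex power: S = V·I* = 0.3233 - j0.7317 VA.
Step 7 — Real power: P = Re(S) = 0.3233 W.
Step 8 — Reactive power: Q = Im(S) = -0.7317 VAR.
Step 9 — Apparent power: |S| = 0.8 VA.
Step 10 — Power factor: PF = P/|S| = 0.4042 (leading).

(a) P = 0.3233 W  (b) Q = -0.7317 VAR  (c) S = 0.8 VA  (d) PF = 0.4042 (leading)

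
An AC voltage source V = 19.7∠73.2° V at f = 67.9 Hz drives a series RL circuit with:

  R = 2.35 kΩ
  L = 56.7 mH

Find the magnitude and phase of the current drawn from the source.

Step 1 — Angular frequency: ω = 2π·f = 2π·67.9 = 426.6 rad/s.
Step 2 — Component impedances:
  R: Z = R = 2350 Ω
  L: Z = jωL = j·426.6·0.0567 = 0 + j24.19 Ω
Step 3 — Series combination: Z_total = R + L = 2350 + j24.19 Ω = 2350∠0.6° Ω.
Step 4 — Source phasor: V = 19.7∠73.2° V = 5.694 + j18.86 V.
Step 5 — Ohm's law: I = V / Z_total = (5.694 + j18.86) / (2350 + j24.19) = 0.002505 + j0.007999 A.
Step 6 — Convert to polar: |I| = 0.008383 A, ∠I = 72.6°.

I = 0.008383∠72.6° A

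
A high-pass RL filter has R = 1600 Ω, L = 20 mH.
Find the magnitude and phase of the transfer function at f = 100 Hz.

Step 1 — Angular frequency: ω = 2π·100 = 628.3 rad/s.
Step 2 — Transfer function: H(jω) = jωL/(R + jωL).
Step 3 — Numerator jωL = j·12.57; denominator R + jωL = 1600 + j12.57.
Step 4 — H = 6.168e-05 + j0.007853.
Step 5 — Magnitude: |H| = 0.007854 (-42.1 dB); phase: φ = 89.6°.

|H| = 0.007854 (-42.1 dB), φ = 89.6°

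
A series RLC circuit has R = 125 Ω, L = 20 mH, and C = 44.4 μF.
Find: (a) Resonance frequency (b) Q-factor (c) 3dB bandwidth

Step 1 — Resonance: ω₀ = 1/√(LC) = 1/√(0.02·4.44e-05) = 1061 rad/s.
Step 2 — f₀ = ω₀/(2π) = 168.9 Hz.
Step 3 — Series Q: Q = ω₀L/R = 1061·0.02/125 = 0.1698.
Step 4 — Bandwidth: Δω = ω₀/Q = 6250 rad/s; BW = Δω/(2π) = 994.7 Hz.

(a) f₀ = 168.9 Hz  (b) Q = 0.1698  (c) BW = 994.7 Hz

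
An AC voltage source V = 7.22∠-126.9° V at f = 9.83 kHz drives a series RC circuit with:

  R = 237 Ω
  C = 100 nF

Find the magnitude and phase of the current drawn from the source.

Step 1 — Angular frequency: ω = 2π·f = 2π·9830 = 6.176e+04 rad/s.
Step 2 — Component impedances:
  R: Z = R = 237 Ω
  C: Z = 1/(jωC) = -j/(ω·C) = 0 - j161.9 Ω
Step 3 — Series combination: Z_total = R + C = 237 - j161.9 Ω = 287∠-34.3° Ω.
Step 4 — Source phasor: V = 7.22∠-126.9° V = -4.335 - j5.774 V.
Step 5 — Ohm's law: I = V / Z_total = (-4.335 - j5.774) / (237 - j161.9) = -0.001124 - j0.02513 A.
Step 6 — Convert to polar: |I| = 0.02515 A, ∠I = -92.6°.

I = 0.02515∠-92.6° A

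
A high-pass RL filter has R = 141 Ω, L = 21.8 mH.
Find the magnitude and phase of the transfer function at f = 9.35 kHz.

Step 1 — Angular frequency: ω = 2π·9350 = 5.875e+04 rad/s.
Step 2 — Transfer function: H(jω) = jωL/(R + jωL).
Step 3 — Numerator jωL = j·1281; denominator R + jωL = 141 + j1281.
Step 4 — H = 0.988 + j0.1088.
Step 5 — Magnitude: |H| = 0.994 (-0.1 dB); phase: φ = 6.3°.

|H| = 0.994 (-0.1 dB), φ = 6.3°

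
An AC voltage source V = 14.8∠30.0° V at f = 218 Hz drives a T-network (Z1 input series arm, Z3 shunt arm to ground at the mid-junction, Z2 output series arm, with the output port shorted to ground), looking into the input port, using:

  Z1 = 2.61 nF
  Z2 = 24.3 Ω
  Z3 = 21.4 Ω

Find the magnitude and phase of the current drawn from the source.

Step 1 — Angular frequency: ω = 2π·f = 2π·218 = 1370 rad/s.
Step 2 — Component impedances:
  Z1: Z = 1/(jωC) = -j/(ω·C) = 0 - j2.797e+05 Ω
  Z2: Z = R = 24.3 Ω
  Z3: Z = R = 21.4 Ω
Step 3 — With the output port shorted to ground, the output series arm Z2 runs from the junction to ground; the shunt arm Z3 also runs from the junction to ground. They appear in parallel: Z3 || Z2 = 11.38 Ω.
Step 4 — Series with input arm Z1: Z_in = Z1 + (Z3 || Z2) = 11.38 - j2.797e+05 Ω = 2.797e+05∠-90.0° Ω.
Step 5 — Source phasor: V = 14.8∠30.0° V = 12.82 + j7.4 V.
Step 6 — Ohm's law: I = V / Z_total = (12.82 + j7.4) / (11.38 - j2.797e+05) = -2.645e-05 + j4.582e-05 A.
Step 7 — Convert to polar: |I| = 5.291e-05 A, ∠I = 120.0°.

I = 5.291e-05∠120.0° A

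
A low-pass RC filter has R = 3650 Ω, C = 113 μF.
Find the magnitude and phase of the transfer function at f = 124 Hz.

Step 1 — Angular frequency: ω = 2π·124 = 779.1 rad/s.
Step 2 — Transfer function: H(jω) = 1/(1 + jωRC).
Step 3 — Denominator: 1 + jωRC = 1 + j·779.1·3650·0.000113 = 1 + j321.3.
Step 4 — H = 9.684e-06 - j0.003112.
Step 5 — Magnitude: |H| = 0.003112 (-50.1 dB); phase: φ = -89.8°.

|H| = 0.003112 (-50.1 dB), φ = -89.8°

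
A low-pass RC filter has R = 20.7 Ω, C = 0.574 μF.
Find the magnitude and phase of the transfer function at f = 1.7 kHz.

Step 1 — Angular frequency: ω = 2π·1700 = 1.068e+04 rad/s.
Step 2 — Transfer function: H(jω) = 1/(1 + jωRC).
Step 3 — Denominator: 1 + jωRC = 1 + j·1.068e+04·20.7·5.74e-07 = 1 + j0.1269.
Step 4 — H = 0.9841 - j0.1249.
Step 5 — Magnitude: |H| = 0.992 (-0.1 dB); phase: φ = -7.2°.

|H| = 0.992 (-0.1 dB), φ = -7.2°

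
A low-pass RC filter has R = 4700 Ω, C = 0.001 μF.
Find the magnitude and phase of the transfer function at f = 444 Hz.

Step 1 — Angular frequency: ω = 2π·444 = 2790 rad/s.
Step 2 — Transfer function: H(jω) = 1/(1 + jωRC).
Step 3 — Denominator: 1 + jωRC = 1 + j·2790·4700·1e-09 = 1 + j0.01311.
Step 4 — H = 0.9998 - j0.01311.
Step 5 — Magnitude: |H| = 0.9999 (-0.0 dB); phase: φ = -0.8°.

|H| = 0.9999 (-0.0 dB), φ = -0.8°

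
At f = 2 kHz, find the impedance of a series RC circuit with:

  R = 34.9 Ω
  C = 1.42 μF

Step 1 — Angular frequency: ω = 2π·f = 2π·2000 = 1.257e+04 rad/s.
Step 2 — Component impedances:
  R: Z = R = 34.9 Ω
  C: Z = 1/(jωC) = -j/(ω·C) = 0 - j56.04 Ω
Step 3 — Series combination: Z_total = R + C = 34.9 - j56.04 Ω = 66.02∠-58.1° Ω.

Z = 34.9 - j56.04 Ω = 66.02∠-58.1° Ω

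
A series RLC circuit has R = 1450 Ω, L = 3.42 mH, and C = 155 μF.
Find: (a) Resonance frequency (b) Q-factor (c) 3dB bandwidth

Step 1 — Resonance: ω₀ = 1/√(LC) = 1/√(0.00342·0.000155) = 1373 rad/s.
Step 2 — f₀ = ω₀/(2π) = 218.6 Hz.
Step 3 — Series Q: Q = ω₀L/R = 1373·0.00342/1450 = 0.00324.
Step 4 — Bandwidth: Δω = ω₀/Q = 4.24e+05 rad/s; BW = Δω/(2π) = 6.748e+04 Hz.

(a) f₀ = 218.6 Hz  (b) Q = 0.00324  (c) BW = 6.748e+04 Hz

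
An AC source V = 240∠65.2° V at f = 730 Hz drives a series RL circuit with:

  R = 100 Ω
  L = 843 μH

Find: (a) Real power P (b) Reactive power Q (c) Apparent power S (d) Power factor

Step 1 — Angular frequency: ω = 2π·f = 2π·730 = 4587 rad/s.
Step 2 — Component impedances:
  R: Z = R = 100 Ω
  L: Z = jωL = j·4587·0.000843 = 0 + j3.867 Ω
Step 3 — Series combination: Z_total = R + L = 100 + j3.867 Ω = 100.1∠2.2° Ω.
Step 4 — Source phasor: V = 240∠65.2° V = 100.7 + j217.9 V.
Step 5 — Current: I = V / Z = 1.089 + j2.137 A = 2.398∠63.0° A.
Step 6 — Complex power: S = V·I* = 575.1 + j22.24 VA.
Step 7 — Real power: P = Re(S) = 575.1 W.
Step 8 — Reactive power: Q = Im(S) = 22.24 VAR.
Step 9 — Apparent power: |S| = 575.6 VA.
Step 10 — Power factor: PF = P/|S| = 0.9993 (lagging).

(a) P = 575.1 W  (b) Q = 22.24 VAR  (c) S = 575.6 VA  (d) PF = 0.9993 (lagging)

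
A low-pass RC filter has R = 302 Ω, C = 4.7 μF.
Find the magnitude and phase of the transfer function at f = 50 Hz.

Step 1 — Angular frequency: ω = 2π·50 = 314.2 rad/s.
Step 2 — Transfer function: H(jω) = 1/(1 + jωRC).
Step 3 — Denominator: 1 + jωRC = 1 + j·314.2·302·4.7e-06 = 1 + j0.4459.
Step 4 — H = 0.8341 - j0.372.
Step 5 — Magnitude: |H| = 0.9133 (-0.8 dB); phase: φ = -24.0°.

|H| = 0.9133 (-0.8 dB), φ = -24.0°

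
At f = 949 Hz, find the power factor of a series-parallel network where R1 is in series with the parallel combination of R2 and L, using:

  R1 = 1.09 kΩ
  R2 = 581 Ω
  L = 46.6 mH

Step 1 — Angular frequency: ω = 2π·f = 2π·949 = 5963 rad/s.
Step 2 — Component impedances:
  R1: Z = R = 1090 Ω
  R2: Z = R = 581 Ω
  L: Z = jωL = j·5963·0.0466 = 0 + j277.9 Ω
Step 3 — Parallel branch: R2 || L = 1/(1/R2 + 1/L) = 108.2 + j226.1 Ω.
Step 4 — Series with R1: Z_total = R1 + (R2 || L) = 1198 + j226.1 Ω = 1219∠10.7° Ω.
Step 5 — Power factor: PF = cos(φ) = Re(Z)/|Z| = 1198.2/1219.3 = 0.9827.
Step 6 — Type: Im(Z) = 226.1 ⇒ lagging (phase φ = 10.7°).

PF = 0.9827 (lagging, φ = 10.7°)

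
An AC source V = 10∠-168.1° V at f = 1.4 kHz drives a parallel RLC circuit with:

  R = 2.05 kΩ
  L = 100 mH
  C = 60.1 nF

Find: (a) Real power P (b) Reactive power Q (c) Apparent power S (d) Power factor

Step 1 — Angular frequency: ω = 2π·f = 2π·1400 = 8796 rad/s.
Step 2 — Component impedances:
  R: Z = R = 2050 Ω
  L: Z = jωL = j·8796·0.1 = 0 + j879.6 Ω
  C: Z = 1/(jωC) = -j/(ω·C) = 0 - j1892 Ω
Step 3 — Parallel combination: 1/Z_total = 1/R + 1/L + 1/C; Z_total = 802.6 + j1001 Ω = 1283∠51.3° Ω.
Step 4 — Source phasor: V = 10∠-168.1° V = -9.785 - j2.062 V.
Step 5 — Current: I = V / Z = -0.006027 + j0.004945 A = 0.007796∠140.6° A.
Step 6 — Complex power: S = V·I* = 0.04878 + j0.06082 VA.
Step 7 — Real power: P = Re(S) = 0.04878 W.
Step 8 — Reactive power: Q = Im(S) = 0.06082 VAR.
Step 9 — Apparent power: |S| = 0.07796 VA.
Step 10 — Power factor: PF = P/|S| = 0.6257 (lagging).

(a) P = 0.04878 W  (b) Q = 0.06082 VAR  (c) S = 0.07796 VA  (d) PF = 0.6257 (lagging)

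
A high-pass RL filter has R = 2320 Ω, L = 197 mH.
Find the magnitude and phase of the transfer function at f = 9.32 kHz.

Step 1 — Angular frequency: ω = 2π·9320 = 5.856e+04 rad/s.
Step 2 — Transfer function: H(jω) = jωL/(R + jωL).
Step 3 — Numerator jωL = j·1.154e+04; denominator R + jωL = 2320 + j1.154e+04.
Step 4 — H = 0.9611 + j0.1933.
Step 5 — Magnitude: |H| = 0.9804 (-0.2 dB); phase: φ = 11.4°.

|H| = 0.9804 (-0.2 dB), φ = 11.4°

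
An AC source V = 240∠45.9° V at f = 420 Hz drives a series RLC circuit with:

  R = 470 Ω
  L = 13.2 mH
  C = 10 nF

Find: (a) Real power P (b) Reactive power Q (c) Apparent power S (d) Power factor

Step 1 — Angular frequency: ω = 2π·f = 2π·420 = 2639 rad/s.
Step 2 — Component impedances:
  R: Z = R = 470 Ω
  L: Z = jωL = j·2639·0.0132 = 0 + j34.83 Ω
  C: Z = 1/(jωC) = -j/(ω·C) = 0 - j3.789e+04 Ω
Step 3 — Series combination: Z_total = R + L + C = 470 - j3.786e+04 Ω = 3.786e+04∠-89.3° Ω.
Step 4 — Source phasor: V = 240∠45.9° V = 167 + j172.4 V.
Step 5 — Current: I = V / Z = -0.004497 + j0.004467 A = 0.006339∠135.2° A.
Step 6 — Complex power: S = V·I* = 0.01888 - j1.521 VA.
Step 7 — Real power: P = Re(S) = 0.01888 W.
Step 8 — Reactive power: Q = Im(S) = -1.521 VAR.
Step 9 — Apparent power: |S| = 1.521 VA.
Step 10 — Power factor: PF = P/|S| = 0.01241 (leading).

(a) P = 0.01888 W  (b) Q = -1.521 VAR  (c) S = 1.521 VA  (d) PF = 0.01241 (leading)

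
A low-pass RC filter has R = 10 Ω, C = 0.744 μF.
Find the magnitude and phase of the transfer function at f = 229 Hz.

Step 1 — Angular frequency: ω = 2π·229 = 1439 rad/s.
Step 2 — Transfer function: H(jω) = 1/(1 + jωRC).
Step 3 — Denominator: 1 + jωRC = 1 + j·1439·10·7.44e-07 = 1 + j0.01071.
Step 4 — H = 0.9999 - j0.0107.
Step 5 — Magnitude: |H| = 0.9999 (-0.0 dB); phase: φ = -0.6°.

|H| = 0.9999 (-0.0 dB), φ = -0.6°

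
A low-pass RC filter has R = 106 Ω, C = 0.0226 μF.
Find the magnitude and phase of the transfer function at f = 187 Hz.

Step 1 — Angular frequency: ω = 2π·187 = 1175 rad/s.
Step 2 — Transfer function: H(jω) = 1/(1 + jωRC).
Step 3 — Denominator: 1 + jωRC = 1 + j·1175·106·2.26e-08 = 1 + j0.002815.
Step 4 — H = 1 - j0.002815.
Step 5 — Magnitude: |H| = 1 (-0.0 dB); phase: φ = -0.2°.

|H| = 1 (-0.0 dB), φ = -0.2°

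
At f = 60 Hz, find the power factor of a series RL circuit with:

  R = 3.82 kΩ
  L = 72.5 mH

Step 1 — Angular frequency: ω = 2π·f = 2π·60 = 377 rad/s.
Step 2 — Component impedances:
  R: Z = R = 3820 Ω
  L: Z = jωL = j·377·0.0725 = 0 + j27.33 Ω
Step 3 — Series combination: Z_total = R + L = 3820 + j27.33 Ω = 3820∠0.4° Ω.
Step 4 — Power factor: PF = cos(φ) = Re(Z)/|Z| = 3820/3820 = 1.
Step 5 — Type: Im(Z) = 27.33 ⇒ lagging (phase φ = 0.4°).

PF = 1 (lagging, φ = 0.4°)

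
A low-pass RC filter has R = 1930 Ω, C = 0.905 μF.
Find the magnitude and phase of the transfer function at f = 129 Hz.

Step 1 — Angular frequency: ω = 2π·129 = 810.5 rad/s.
Step 2 — Transfer function: H(jω) = 1/(1 + jωRC).
Step 3 — Denominator: 1 + jωRC = 1 + j·810.5·1930·9.05e-07 = 1 + j1.416.
Step 4 — H = 0.3329 - j0.4712.
Step 5 — Magnitude: |H| = 0.5769 (-4.8 dB); phase: φ = -54.8°.

|H| = 0.5769 (-4.8 dB), φ = -54.8°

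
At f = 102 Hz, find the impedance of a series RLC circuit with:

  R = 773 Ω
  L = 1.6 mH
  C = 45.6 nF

Step 1 — Angular frequency: ω = 2π·f = 2π·102 = 640.9 rad/s.
Step 2 — Component impedances:
  R: Z = R = 773 Ω
  L: Z = jωL = j·640.9·0.0016 = 0 + j1.025 Ω
  C: Z = 1/(jωC) = -j/(ω·C) = 0 - j3.422e+04 Ω
Step 3 — Series combination: Z_total = R + L + C = 773 - j3.422e+04 Ω = 3.423e+04∠-88.7° Ω.

Z = 773 - j3.422e+04 Ω = 3.423e+04∠-88.7° Ω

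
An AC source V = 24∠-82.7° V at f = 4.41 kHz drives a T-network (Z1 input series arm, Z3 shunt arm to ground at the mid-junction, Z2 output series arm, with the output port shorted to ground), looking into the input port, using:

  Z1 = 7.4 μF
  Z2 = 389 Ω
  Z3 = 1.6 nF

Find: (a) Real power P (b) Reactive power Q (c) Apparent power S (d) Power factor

Step 1 — Angular frequency: ω = 2π·f = 2π·4410 = 2.771e+04 rad/s.
Step 2 — Component impedances:
  Z1: Z = 1/(jωC) = -j/(ω·C) = 0 - j4.877 Ω
  Z2: Z = R = 389 Ω
  Z3: Z = 1/(jωC) = -j/(ω·C) = 0 - j2.256e+04 Ω
Step 3 — With the output port shorted to ground, the output series arm Z2 runs from the junction to ground; the shunt arm Z3 also runs from the junction to ground. They appear in parallel: Z3 || Z2 = 388.9 - j6.707 Ω.
Step 4 — Series with input arm Z1: Z_in = Z1 + (Z3 || Z2) = 388.9 - j11.58 Ω = 389.1∠-1.7° Ω.
Step 5 — Source phasor: V = 24∠-82.7° V = 3.05 - j23.81 V.
Step 6 — Current: I = V / Z = 0.009657 - j0.06093 A = 0.06169∠-81.0° A.
Step 7 — Complex power: S = V·I* = 1.48 - j0.04408 VA.
Step 8 — Real power: P = Re(S) = 1.48 W.
Step 9 — Reactive power: Q = Im(S) = -0.04408 VAR.
Step 10 — Apparent power: |S| = 1.481 VA.
Step 11 — Power factor: PF = P/|S| = 0.9996 (leading).

(a) P = 1.48 W  (b) Q = -0.04408 VAR  (c) S = 1.481 VA  (d) PF = 0.9996 (leading)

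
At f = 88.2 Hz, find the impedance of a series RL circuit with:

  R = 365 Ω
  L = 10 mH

Step 1 — Angular frequency: ω = 2π·f = 2π·88.2 = 554.2 rad/s.
Step 2 — Component impedances:
  R: Z = R = 365 Ω
  L: Z = jωL = j·554.2·0.01 = 0 + j5.542 Ω
Step 3 — Series combination: Z_total = R + L = 365 + j5.542 Ω = 365∠0.9° Ω.

Z = 365 + j5.542 Ω = 365∠0.9° Ω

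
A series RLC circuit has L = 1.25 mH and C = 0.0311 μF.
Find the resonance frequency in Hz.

Step 1 — Resonance condition Im(Z)=0 gives ω₀ = 1/√(LC).
Step 2 — ω₀ = 1/√(0.00125·3.11e-08) = 1.604e+05 rad/s.
Step 3 — f₀ = ω₀/(2π) = 2.553e+04 Hz.

f₀ = 2.553e+04 Hz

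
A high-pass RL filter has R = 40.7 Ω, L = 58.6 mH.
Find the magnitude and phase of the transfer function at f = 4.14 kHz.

Step 1 — Angular frequency: ω = 2π·4140 = 2.601e+04 rad/s.
Step 2 — Transfer function: H(jω) = jωL/(R + jωL).
Step 3 — Numerator jωL = j·1524; denominator R + jωL = 40.7 + j1524.
Step 4 — H = 0.9993 + j0.02668.
Step 5 — Magnitude: |H| = 0.9996 (-0.0 dB); phase: φ = 1.5°.

|H| = 0.9996 (-0.0 dB), φ = 1.5°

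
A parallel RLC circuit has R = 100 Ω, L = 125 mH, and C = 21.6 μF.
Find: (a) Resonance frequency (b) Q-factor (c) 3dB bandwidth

Step 1 — Resonance: ω₀ = 1/√(LC) = 1/√(0.125·2.16e-05) = 608.6 rad/s.
Step 2 — f₀ = ω₀/(2π) = 96.86 Hz.
Step 3 — Parallel Q: Q = R/(ω₀L) = 100/(608.6·0.125) = 1.315.
Step 4 — Bandwidth: Δω = ω₀/Q = 463 rad/s; BW = Δω/(2π) = 73.68 Hz.

(a) f₀ = 96.86 Hz  (b) Q = 1.315  (c) BW = 73.68 Hz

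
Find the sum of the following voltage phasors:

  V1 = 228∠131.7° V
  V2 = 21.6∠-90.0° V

Step 1 — Convert each phasor to rectangular form:
  V1 = 228·(cos(131.7°) + j·sin(131.7°)) = -151.7 + j170.2 V
  V2 = 21.6·(cos(-90.0°) + j·sin(-90.0°)) = 0 - j21.6 V
Step 2 — Sum components: V_total = -151.7 + j148.6 V.
Step 3 — Convert to polar: |V_total| = 212.4 V, ∠V_total = 135.6°.

V_total = 212.4∠135.6° V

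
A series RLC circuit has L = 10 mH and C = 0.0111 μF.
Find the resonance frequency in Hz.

Step 1 — Resonance condition Im(Z)=0 gives ω₀ = 1/√(LC).
Step 2 — ω₀ = 1/√(0.01·1.11e-08) = 9.492e+04 rad/s.
Step 3 — f₀ = ω₀/(2π) = 1.511e+04 Hz.

f₀ = 1.511e+04 Hz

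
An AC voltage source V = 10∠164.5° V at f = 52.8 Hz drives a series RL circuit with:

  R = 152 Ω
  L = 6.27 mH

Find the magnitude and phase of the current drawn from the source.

Step 1 — Angular frequency: ω = 2π·f = 2π·52.8 = 331.8 rad/s.
Step 2 — Component impedances:
  R: Z = R = 152 Ω
  L: Z = jωL = j·331.8·0.00627 = 0 + j2.08 Ω
Step 3 — Series combination: Z_total = R + L = 152 + j2.08 Ω = 152∠0.8° Ω.
Step 4 — Source phasor: V = 10∠164.5° V = -9.636 + j2.672 V.
Step 5 — Ohm's law: I = V / Z_total = (-9.636 + j2.672) / (152 + j2.08) = -0.06314 + j0.01845 A.
Step 6 — Convert to polar: |I| = 0.06578 A, ∠I = 163.7°.

I = 0.06578∠163.7° A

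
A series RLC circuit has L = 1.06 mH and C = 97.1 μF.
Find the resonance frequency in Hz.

Step 1 — Resonance condition Im(Z)=0 gives ω₀ = 1/√(LC).
Step 2 — ω₀ = 1/√(0.00106·9.71e-05) = 3117 rad/s.
Step 3 — f₀ = ω₀/(2π) = 496.1 Hz.

f₀ = 496.1 Hz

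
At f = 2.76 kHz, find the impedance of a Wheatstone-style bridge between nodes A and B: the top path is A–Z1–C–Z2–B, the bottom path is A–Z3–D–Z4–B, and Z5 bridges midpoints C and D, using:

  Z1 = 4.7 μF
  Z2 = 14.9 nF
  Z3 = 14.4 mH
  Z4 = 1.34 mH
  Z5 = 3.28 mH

Step 1 — Angular frequency: ω = 2π·f = 2π·2760 = 1.734e+04 rad/s.
Step 2 — Component impedances:
  Z1: Z = 1/(jωC) = -j/(ω·C) = 0 - j12.27 Ω
  Z2: Z = 1/(jωC) = -j/(ω·C) = 0 - j3870 Ω
  Z3: Z = jωL = j·1.734e+04·0.0144 = 0 + j249.7 Ω
  Z4: Z = jωL = j·1.734e+04·0.00134 = 0 + j23.24 Ω
  Z5: Z = jωL = j·1.734e+04·0.00328 = 0 + j56.88 Ω
Step 3 — Bridge requires nodal analysis (the Z5 bridge couples midpoints C and D, so the two paths cannot be reduced to a simple series/parallel combination). Setting node B to ground and injecting 1 A at node A, the 3-node admittance system at A, C, D solves to V_A = Z_AB = 0 + j62.43 Ω = 62.43∠90.0° Ω.

Z = 0 + j62.43 Ω = 62.43∠90.0° Ω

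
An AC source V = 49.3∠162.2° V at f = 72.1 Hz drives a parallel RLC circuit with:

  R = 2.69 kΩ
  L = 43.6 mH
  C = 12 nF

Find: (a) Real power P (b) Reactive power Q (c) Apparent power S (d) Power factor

Step 1 — Angular frequency: ω = 2π·f = 2π·72.1 = 453 rad/s.
Step 2 — Component impedances:
  R: Z = R = 2690 Ω
  L: Z = jωL = j·453·0.0436 = 0 + j19.75 Ω
  C: Z = 1/(jωC) = -j/(ω·C) = 0 - j1.84e+05 Ω
Step 3 — Parallel combination: 1/Z_total = 1/R + 1/L + 1/C; Z_total = 0.1451 + j19.75 Ω = 19.75∠89.6° Ω.
Step 4 — Source phasor: V = 49.3∠162.2° V = -46.94 + j15.07 V.
Step 5 — Current: I = V / Z = 0.7455 + j2.382 A = 2.496∠72.6° A.
Step 6 — Complex power: S = V·I* = 0.9035 + j123 VA.
Step 7 — Real power: P = Re(S) = 0.9035 W.
Step 8 — Reactive power: Q = Im(S) = 123 VAR.
Step 9 — Apparent power: |S| = 123 VA.
Step 10 — Power factor: PF = P/|S| = 0.007343 (lagging).

(a) P = 0.9035 W  (b) Q = 123 VAR  (c) S = 123 VA  (d) PF = 0.007343 (lagging)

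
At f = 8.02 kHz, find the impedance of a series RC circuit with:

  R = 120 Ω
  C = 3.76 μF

Step 1 — Angular frequency: ω = 2π·f = 2π·8020 = 5.039e+04 rad/s.
Step 2 — Component impedances:
  R: Z = R = 120 Ω
  C: Z = 1/(jωC) = -j/(ω·C) = 0 - j5.278 Ω
Step 3 — Series combination: Z_total = R + C = 120 - j5.278 Ω = 120.1∠-2.5° Ω.

Z = 120 - j5.278 Ω = 120.1∠-2.5° Ω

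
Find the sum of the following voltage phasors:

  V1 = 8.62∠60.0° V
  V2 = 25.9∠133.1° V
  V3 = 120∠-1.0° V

Step 1 — Convert each phasor to rectangular form:
  V1 = 8.62·(cos(60.0°) + j·sin(60.0°)) = 4.31 + j7.465 V
  V2 = 25.9·(cos(133.1°) + j·sin(133.1°)) = -17.7 + j18.91 V
  V3 = 120·(cos(-1.0°) + j·sin(-1.0°)) = 120 - j2.094 V
Step 2 — Sum components: V_total = 106.6 + j24.28 V.
Step 3 — Convert to polar: |V_total| = 109.3 V, ∠V_total = 12.8°.

V_total = 109.3∠12.8° V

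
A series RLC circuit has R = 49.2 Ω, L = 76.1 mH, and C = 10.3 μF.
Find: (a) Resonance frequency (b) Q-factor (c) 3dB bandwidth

Step 1 — Resonance: ω₀ = 1/√(LC) = 1/√(0.0761·1.03e-05) = 1130 rad/s.
Step 2 — f₀ = ω₀/(2π) = 179.8 Hz.
Step 3 — Series Q: Q = ω₀L/R = 1130·0.0761/49.2 = 1.747.
Step 4 — Bandwidth: Δω = ω₀/Q = 646.5 rad/s; BW = Δω/(2π) = 102.9 Hz.

(a) f₀ = 179.8 Hz  (b) Q = 1.747  (c) BW = 102.9 Hz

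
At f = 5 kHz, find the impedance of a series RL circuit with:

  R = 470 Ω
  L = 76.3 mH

Step 1 — Angular frequency: ω = 2π·f = 2π·5000 = 3.142e+04 rad/s.
Step 2 — Component impedances:
  R: Z = R = 470 Ω
  L: Z = jωL = j·3.142e+04·0.0763 = 0 + j2397 Ω
Step 3 — Series combination: Z_total = R + L = 470 + j2397 Ω = 2443∠78.9° Ω.

Z = 470 + j2397 Ω = 2443∠78.9° Ω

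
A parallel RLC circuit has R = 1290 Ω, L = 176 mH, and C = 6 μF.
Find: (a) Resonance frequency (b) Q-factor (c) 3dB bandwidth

Step 1 — Resonance: ω₀ = 1/√(LC) = 1/√(0.176·6e-06) = 973.1 rad/s.
Step 2 — f₀ = ω₀/(2π) = 154.9 Hz.
Step 3 — Parallel Q: Q = R/(ω₀L) = 1290/(973.1·0.176) = 7.532.
Step 4 — Bandwidth: Δω = ω₀/Q = 129.2 rad/s; BW = Δω/(2π) = 20.56 Hz.

(a) f₀ = 154.9 Hz  (b) Q = 7.532  (c) BW = 20.56 Hz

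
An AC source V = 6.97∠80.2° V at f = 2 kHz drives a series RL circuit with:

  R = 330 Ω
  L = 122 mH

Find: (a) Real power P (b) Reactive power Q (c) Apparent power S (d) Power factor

Step 1 — Angular frequency: ω = 2π·f = 2π·2000 = 1.257e+04 rad/s.
Step 2 — Component impedances:
  R: Z = R = 330 Ω
  L: Z = jωL = j·1.257e+04·0.122 = 0 + j1533 Ω
Step 3 — Series combination: Z_total = R + L = 330 + j1533 Ω = 1568∠77.9° Ω.
Step 4 — Source phasor: V = 6.97∠80.2° V = 1.186 + j6.868 V.
Step 5 — Current: I = V / Z = 0.004441 + j0.0001821 A = 0.004445∠2.3° A.
Step 6 — Complex power: S = V·I* = 0.006519 + j0.03028 VA.
Step 7 — Real power: P = Re(S) = 0.006519 W.
Step 8 — Reactive power: Q = Im(S) = 0.03028 VAR.
Step 9 — Apparent power: |S| = 0.03098 VA.
Step 10 — Power factor: PF = P/|S| = 0.2104 (lagging).

(a) P = 0.006519 W  (b) Q = 0.03028 VAR  (c) S = 0.03098 VA  (d) PF = 0.2104 (lagging)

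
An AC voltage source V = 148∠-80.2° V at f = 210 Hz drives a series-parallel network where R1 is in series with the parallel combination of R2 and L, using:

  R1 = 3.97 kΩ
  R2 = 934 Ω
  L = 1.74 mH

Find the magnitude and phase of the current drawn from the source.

Step 1 — Angular frequency: ω = 2π·f = 2π·210 = 1319 rad/s.
Step 2 — Component impedances:
  R1: Z = R = 3970 Ω
  R2: Z = R = 934 Ω
  L: Z = jωL = j·1319·0.00174 = 0 + j2.296 Ω
Step 3 — Parallel branch: R2 || L = 1/(1/R2 + 1/L) = 0.005643 + j2.296 Ω.
Step 4 — Series with R1: Z_total = R1 + (R2 || L) = 3970 + j2.296 Ω = 3970∠0.0° Ω.
Step 5 — Source phasor: V = 148∠-80.2° V = 25.19 - j145.8 V.
Step 6 — Ohm's law: I = V / Z_total = (25.19 - j145.8) / (3970 + j2.296) = 0.006324 - j0.03674 A.
Step 7 — Convert to polar: |I| = 0.03728 A, ∠I = -80.2°.

I = 0.03728∠-80.2° A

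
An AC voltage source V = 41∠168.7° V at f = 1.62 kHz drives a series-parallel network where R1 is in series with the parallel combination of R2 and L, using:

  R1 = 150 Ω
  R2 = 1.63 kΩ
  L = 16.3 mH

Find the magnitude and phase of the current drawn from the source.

Step 1 — Angular frequency: ω = 2π·f = 2π·1620 = 1.018e+04 rad/s.
Step 2 — Component impedances:
  R1: Z = R = 150 Ω
  R2: Z = R = 1630 Ω
  L: Z = jωL = j·1.018e+04·0.0163 = 0 + j165.9 Ω
Step 3 — Parallel branch: R2 || L = 1/(1/R2 + 1/L) = 16.71 + j164.2 Ω.
Step 4 — Series with R1: Z_total = R1 + (R2 || L) = 166.7 + j164.2 Ω = 234∠44.6° Ω.
Step 5 — Source phasor: V = 41∠168.7° V = -40.21 + j8.034 V.
Step 6 — Ohm's law: I = V / Z_total = (-40.21 + j8.034) / (166.7 + j164.2) = -0.09831 + j0.145 A.
Step 7 — Convert to polar: |I| = 0.1752 A, ∠I = 124.1°.

I = 0.1752∠124.1° A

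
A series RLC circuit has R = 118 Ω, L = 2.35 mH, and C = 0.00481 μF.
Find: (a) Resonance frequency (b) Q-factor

Step 1 — Resonance condition Im(Z)=0 gives ω₀ = 1/√(LC).
Step 2 — ω₀ = 1/√(0.00235·4.81e-09) = 2.974e+05 rad/s.
Step 3 — f₀ = ω₀/(2π) = 4.734e+04 Hz.
Step 4 — Series Q: Q = ω₀L/R = 2.974e+05·0.00235/118 = 5.924.

(a) f₀ = 4.734e+04 Hz  (b) Q = 5.924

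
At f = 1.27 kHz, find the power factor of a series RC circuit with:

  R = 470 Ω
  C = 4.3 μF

Step 1 — Angular frequency: ω = 2π·f = 2π·1270 = 7980 rad/s.
Step 2 — Component impedances:
  R: Z = R = 470 Ω
  C: Z = 1/(jωC) = -j/(ω·C) = 0 - j29.14 Ω
Step 3 — Series combination: Z_total = R + C = 470 - j29.14 Ω = 470.9∠-3.5° Ω.
Step 4 — Power factor: PF = cos(φ) = Re(Z)/|Z| = 470/470.9 = 0.9981.
Step 5 — Type: Im(Z) = -29.14 ⇒ leading (phase φ = -3.5°).

PF = 0.9981 (leading, φ = -3.5°)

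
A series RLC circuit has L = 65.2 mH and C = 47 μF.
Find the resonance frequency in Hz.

Step 1 — Resonance condition Im(Z)=0 gives ω₀ = 1/√(LC).
Step 2 — ω₀ = 1/√(0.0652·4.7e-05) = 571.3 rad/s.
Step 3 — f₀ = ω₀/(2π) = 90.92 Hz.

f₀ = 90.92 Hz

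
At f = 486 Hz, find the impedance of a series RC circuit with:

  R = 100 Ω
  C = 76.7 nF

Step 1 — Angular frequency: ω = 2π·f = 2π·486 = 3054 rad/s.
Step 2 — Component impedances:
  R: Z = R = 100 Ω
  C: Z = 1/(jωC) = -j/(ω·C) = 0 - j4270 Ω
Step 3 — Series combination: Z_total = R + C = 100 - j4270 Ω = 4271∠-88.7° Ω.

Z = 100 - j4270 Ω = 4271∠-88.7° Ω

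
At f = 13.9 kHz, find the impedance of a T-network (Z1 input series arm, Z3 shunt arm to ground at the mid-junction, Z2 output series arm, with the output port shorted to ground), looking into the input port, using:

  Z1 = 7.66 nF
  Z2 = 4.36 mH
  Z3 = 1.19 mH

Step 1 — Angular frequency: ω = 2π·f = 2π·1.39e+04 = 8.734e+04 rad/s.
Step 2 — Component impedances:
  Z1: Z = 1/(jωC) = -j/(ω·C) = 0 - j1495 Ω
  Z2: Z = jωL = j·8.734e+04·0.00436 = 0 + j380.8 Ω
  Z3: Z = jωL = j·8.734e+04·0.00119 = 0 + j103.9 Ω
Step 3 — With the output port shorted to ground, the output series arm Z2 runs from the junction to ground; the shunt arm Z3 also runs from the junction to ground. They appear in parallel: Z3 || Z2 = 0 + j81.65 Ω.
Step 4 — Series with input arm Z1: Z_in = Z1 + (Z3 || Z2) = 0 - j1413 Ω = 1413∠-90.0° Ω.

Z = 0 - j1413 Ω = 1413∠-90.0° Ω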